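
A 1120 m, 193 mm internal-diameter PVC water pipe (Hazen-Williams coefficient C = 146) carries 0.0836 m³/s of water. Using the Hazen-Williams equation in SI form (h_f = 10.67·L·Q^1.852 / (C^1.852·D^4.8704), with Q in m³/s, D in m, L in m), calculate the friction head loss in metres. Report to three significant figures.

h_f = 10.67·1120·0.0836^1.852 / (146^1.852·0.193^4.8704) = 35.69 m

h_f ≈ 35.7 m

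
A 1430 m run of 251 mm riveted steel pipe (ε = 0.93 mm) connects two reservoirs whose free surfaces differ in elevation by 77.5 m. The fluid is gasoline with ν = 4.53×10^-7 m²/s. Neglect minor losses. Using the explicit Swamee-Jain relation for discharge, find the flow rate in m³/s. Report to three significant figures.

Q ≈ 0.153 m³/s

Swamee-Jain (Type II): Q = -0.965·√(gD⁵h_f/L)·ln[ε/(3.7D) + √(3.17ν²L/(gD³h_f))]
√(gD⁵h_f/L) = √(9.81·0.251⁵·77.5/1430) = 0.02301
ε/(3.7D) = 0.00100; √(3.17ν²L/(gD³h_f)) = 8.80×10^-6
Q = -0.965·0.02301·ln(0.001010) = 0.1532 m³/s
Check: V = 3.10 m/s, Re = 1.72×10^6, f = 0.02790, h_f = 77.7 m ≈ 77.5 m ✓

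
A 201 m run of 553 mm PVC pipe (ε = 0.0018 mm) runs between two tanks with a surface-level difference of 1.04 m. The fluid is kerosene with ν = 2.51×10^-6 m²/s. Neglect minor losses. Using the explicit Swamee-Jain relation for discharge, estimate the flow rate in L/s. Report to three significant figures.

Q ≈ 491 L/s

Swamee-Jain (Type II): Q = -0.965·√(gD⁵h_f/L)·ln[ε/(3.7D) + √(3.17ν²L/(gD³h_f))]
√(gD⁵h_f/L) = √(9.81·0.553⁵·1.04/201) = 0.05123
ε/(3.7D) = 8.80×10^-7; √(3.17ν²L/(gD³h_f)) = 4.82×10^-5
Q = -0.965·0.05123·ln(4.911×10^-5) = 0.4905 m³/s
Check: V = 2.04 m/s, Re = 4.50×10^5, f = 0.01339, h_f = 1.03 m ≈ 1.04 m ✓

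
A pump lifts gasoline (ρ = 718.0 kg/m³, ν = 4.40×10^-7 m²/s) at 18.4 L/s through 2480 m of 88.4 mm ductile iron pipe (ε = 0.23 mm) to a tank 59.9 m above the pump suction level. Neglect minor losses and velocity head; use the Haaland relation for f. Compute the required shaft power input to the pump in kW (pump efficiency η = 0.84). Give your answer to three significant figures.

P_shaft ≈ 59.7 kW

V = 4Q/(πD²) = 2.998 m/s; Re = 6.02×10^5; ε/D = 0.00260; f = 0.02542
h_f = f(L/D)V²/2g = 326.7 m
Total head H = z + h_f = 59.9 + 326.7 = 386.6 m
P_hyd = ρgQH = 718.0·9.81·0.0184·386.6 = 50.11 kW
P_shaft = P_hyd/η = 50.11/0.84 = 59.65 kW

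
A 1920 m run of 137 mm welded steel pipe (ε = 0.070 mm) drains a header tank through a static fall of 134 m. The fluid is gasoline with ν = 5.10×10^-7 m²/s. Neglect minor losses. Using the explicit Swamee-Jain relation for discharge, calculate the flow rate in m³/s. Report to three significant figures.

Q ≈ 0.0485 m³/s

Swamee-Jain (Type II): Q = -0.965·√(gD⁵h_f/L)·ln[ε/(3.7D) + √(3.17ν²L/(gD³h_f))]
√(gD⁵h_f/L) = √(9.81·0.137⁵·134/1920) = 0.005748
ε/(3.7D) = 1.38×10^-4; √(3.17ν²L/(gD³h_f)) = 2.16×10^-5
Q = -0.965·0.005748·ln(1.597×10^-4) = 0.04849 m³/s
Check: V = 3.29 m/s, Re = 8.84×10^5, f = 0.01744, h_f = 135 m ≈ 134 m ✓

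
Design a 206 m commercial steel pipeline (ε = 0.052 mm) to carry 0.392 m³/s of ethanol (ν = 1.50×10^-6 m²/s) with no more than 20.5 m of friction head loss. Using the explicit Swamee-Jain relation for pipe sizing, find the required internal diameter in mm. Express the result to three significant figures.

Swamee-Jain (Type III): D = 0.66·[ε^1.25·(LQ²/(gh_f))^4.75 + ν·Q^9.4·(L/(gh_f))^5.2]^0.04
LQ²/(gh_f) = 0.1574; L/(gh_f) = 1.024
Term 1 = ε^1.25·(…)^4.75 = 6.77×10^-10; Term 2 = ν·Q^9.4·(…)^5.2 = 2.55×10^-10
D = 0.66·(6.77×10^-10 + 2.55×10^-10)^0.04 = 0.2873 m = 287 mm
Check: V = 6.05 m/s, Re = 1.16×10^6, f = 0.01444, h_f = 19.3 m ≈ 20.5 m ✓

D ≈ 287 mm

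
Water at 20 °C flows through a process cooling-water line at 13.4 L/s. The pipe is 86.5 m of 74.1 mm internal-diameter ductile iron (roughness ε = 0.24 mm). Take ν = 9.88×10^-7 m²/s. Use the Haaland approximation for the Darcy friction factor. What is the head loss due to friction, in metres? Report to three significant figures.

h_f ≈ 15.7 m

V = 4Q/(πD²) = 4·0.0134/(π·0.0741²) = 3.107 m/s
Re = VD/ν = 3.107·0.0741/9.88×10^-7 = 2.33×10^5 → turbulent
ε/D = 0.24/74.1 = 0.00324
Haaland: f = 0.02728
h_f = f(L/D)V²/(2g) = 0.02728·(86.5/0.0741)·3.107²/(2·9.81) = 15.67 m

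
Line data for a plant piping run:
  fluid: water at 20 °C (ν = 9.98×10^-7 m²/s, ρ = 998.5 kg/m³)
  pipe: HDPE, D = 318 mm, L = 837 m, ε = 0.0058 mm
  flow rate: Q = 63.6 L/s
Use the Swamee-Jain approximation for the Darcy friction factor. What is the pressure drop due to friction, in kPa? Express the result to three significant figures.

Δp ≈ 12.7 kPa

V = 4Q/(πD²) = 4·0.0636/(π·0.318²) = 0.8008 m/s
Re = VD/ν = 0.8008·0.318/9.98×10^-7 = 2.55×10^5 → turbulent
ε/D = 0.0058/318 = 1.82×10^-5
Swamee-Jain: f = 0.01501
h_f = f(L/D)V²/(2g) = 0.01501·(837/0.318)·0.8008²/(2·9.81) = 1.292 m
Δp = ρg·h_f = 998.5·9.81·1.292 = 12.65 kPa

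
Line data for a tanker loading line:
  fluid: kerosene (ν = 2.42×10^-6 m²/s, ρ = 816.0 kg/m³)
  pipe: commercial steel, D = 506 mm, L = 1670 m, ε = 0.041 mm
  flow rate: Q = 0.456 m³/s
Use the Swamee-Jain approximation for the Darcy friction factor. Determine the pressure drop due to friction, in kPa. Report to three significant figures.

V = 4Q/(πD²) = 4·0.456/(π·0.506²) = 2.268 m/s
Re = VD/ν = 2.268·0.506/2.42×10^-6 = 4.74×10^5 → turbulent
ε/D = 0.041/506 = 8.10×10^-5
Swamee-Jain: f = 0.01433
h_f = f(L/D)V²/(2g) = 0.01433·(1670/0.506)·2.268²/(2·9.81) = 12.40 m
Δp = ρg·h_f = 816.0·9.81·12.40 = 99.25 kPa

Δp ≈ 99.2 kPa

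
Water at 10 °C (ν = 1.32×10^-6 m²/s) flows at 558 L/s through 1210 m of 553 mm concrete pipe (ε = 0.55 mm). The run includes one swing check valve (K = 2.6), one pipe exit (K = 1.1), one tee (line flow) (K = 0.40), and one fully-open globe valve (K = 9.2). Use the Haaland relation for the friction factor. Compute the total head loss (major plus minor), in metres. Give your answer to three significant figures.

V = 4Q/(πD²) = 2.323 m/s; V²/2g = 0.2751 m
Re = 9.73×10^5, ε/D = 9.95×10^-4 → f = 0.01992 (Haaland)
Major: h_f = f(L/D)·V²/2g = 0.01992·2188·0.2751 = 11.99 m
Minor: ΣK = 13.3; h_m = ΣK·V²/2g = 3.659 m
Total H_L = 11.99 + 3.659 = 15.65 m

H_L ≈ 15.7 m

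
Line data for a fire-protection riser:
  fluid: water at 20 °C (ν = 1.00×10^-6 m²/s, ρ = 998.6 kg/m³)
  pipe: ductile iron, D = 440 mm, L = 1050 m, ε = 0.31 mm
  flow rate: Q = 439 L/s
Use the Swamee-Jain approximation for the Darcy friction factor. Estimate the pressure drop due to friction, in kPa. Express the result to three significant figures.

Δp ≈ 183 kPa

V = 4Q/(πD²) = 4·0.439/(π·0.440²) = 2.887 m/s
Re = VD/ν = 2.887·0.440/1.00×10^-6 = 1.27×10^6 → turbulent
ε/D = 0.31/440 = 7.05×10^-4
Swamee-Jain: f = 0.01846
h_f = f(L/D)V²/(2g) = 0.01846·(1050/0.440)·2.887²/(2·9.81) = 18.71 m
Δp = ρg·h_f = 998.6·9.81·18.71 = 183.3 kPa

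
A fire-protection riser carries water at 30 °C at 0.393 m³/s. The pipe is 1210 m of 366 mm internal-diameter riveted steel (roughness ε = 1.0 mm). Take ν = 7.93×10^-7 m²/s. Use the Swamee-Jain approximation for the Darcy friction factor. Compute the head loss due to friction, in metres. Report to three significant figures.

V = 4Q/(πD²) = 4·0.393/(π·0.366²) = 3.735 m/s
Re = VD/ν = 3.735·0.366/7.93×10^-7 = 1.72×10^6 → turbulent
ε/D = 1.0/366 = 0.00273
Swamee-Jain: f = 0.02562
h_f = f(L/D)V²/(2g) = 0.02562·(1210/0.366)·3.735²/(2·9.81) = 60.25 m

h_f ≈ 60.2 m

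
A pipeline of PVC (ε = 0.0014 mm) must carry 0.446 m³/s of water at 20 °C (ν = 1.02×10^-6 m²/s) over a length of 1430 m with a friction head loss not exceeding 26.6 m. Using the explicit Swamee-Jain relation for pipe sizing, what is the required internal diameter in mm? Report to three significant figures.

Swamee-Jain (Type III): D = 0.66·[ε^1.25·(LQ²/(gh_f))^4.75 + ν·Q^9.4·(L/(gh_f))^5.2]^0.04
LQ²/(gh_f) = 1.090; L/(gh_f) = 5.480
Term 1 = ε^1.25·(…)^4.75 = 7.25×10^-8; Term 2 = ν·Q^9.4·(…)^5.2 = 3.58×10^-6
D = 0.66·(7.25×10^-8 + 3.58×10^-6)^0.04 = 0.4000 m = 400 mm
Check: V = 3.55 m/s, Re = 1.39×10^6, f = 0.01110, h_f = 25.5 m ≈ 26.6 m ✓

D ≈ 400 mm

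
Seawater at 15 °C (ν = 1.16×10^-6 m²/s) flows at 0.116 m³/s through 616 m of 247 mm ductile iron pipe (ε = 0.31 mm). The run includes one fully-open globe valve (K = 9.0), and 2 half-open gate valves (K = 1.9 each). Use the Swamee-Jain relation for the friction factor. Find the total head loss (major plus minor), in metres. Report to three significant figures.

H_L ≈ 19.8 m

V = 4Q/(πD²) = 2.421 m/s; V²/2g = 0.2987 m
Re = 5.15×10^5, ε/D = 0.00126 → f = 0.02138 (Swamee-Jain)
Major: h_f = f(L/D)·V²/2g = 0.02138·2494·0.2987 = 15.93 m
Minor: ΣK = 12.8; h_m = ΣK·V²/2g = 3.823 m
Total H_L = 15.93 + 3.823 = 19.75 m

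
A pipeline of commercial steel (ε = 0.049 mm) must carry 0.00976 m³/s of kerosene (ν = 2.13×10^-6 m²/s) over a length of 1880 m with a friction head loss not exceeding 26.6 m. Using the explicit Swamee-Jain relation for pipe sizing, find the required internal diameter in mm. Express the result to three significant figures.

D ≈ 105 mm

Swamee-Jain (Type III): D = 0.66·[ε^1.25·(LQ²/(gh_f))^4.75 + ν·Q^9.4·(L/(gh_f))^5.2]^0.04
LQ²/(gh_f) = 6.863×10^-4; L/(gh_f) = 7.205
Term 1 = ε^1.25·(…)^4.75 = 3.86×10^-21; Term 2 = ν·Q^9.4·(…)^5.2 = 7.74×10^-21
D = 0.66·(3.86×10^-21 + 7.74×10^-21)^0.04 = 0.1052 m = 105 mm
Check: V = 1.12 m/s, Re = 5.54×10^4, f = 0.02212, h_f = 25.4 m ≈ 26.6 m ✓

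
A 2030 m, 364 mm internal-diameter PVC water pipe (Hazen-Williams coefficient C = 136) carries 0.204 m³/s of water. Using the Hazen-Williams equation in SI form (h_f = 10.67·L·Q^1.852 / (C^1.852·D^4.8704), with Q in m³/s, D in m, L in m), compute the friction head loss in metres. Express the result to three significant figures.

h_f = 10.67·2030·0.204^1.852 / (136^1.852·0.364^4.8704) = 17.51 m

h_f ≈ 17.5 m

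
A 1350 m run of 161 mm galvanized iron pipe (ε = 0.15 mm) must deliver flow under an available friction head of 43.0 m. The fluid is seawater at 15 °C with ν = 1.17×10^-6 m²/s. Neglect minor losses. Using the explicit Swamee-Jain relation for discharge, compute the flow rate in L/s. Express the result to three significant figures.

Q ≈ 45.3 L/s

Swamee-Jain (Type II): Q = -0.965·√(gD⁵h_f/L)·ln[ε/(3.7D) + √(3.17ν²L/(gD³h_f))]
√(gD⁵h_f/L) = √(9.81·0.161⁵·43.0/1350) = 0.005814
ε/(3.7D) = 2.52×10^-4; √(3.17ν²L/(gD³h_f)) = 5.77×10^-5
Q = -0.965·0.005814·ln(3.095×10^-4) = 0.04534 m³/s
Check: V = 2.23 m/s, Re = 3.06×10^5, f = 0.02044, h_f = 43.3 m ≈ 43.0 m ✓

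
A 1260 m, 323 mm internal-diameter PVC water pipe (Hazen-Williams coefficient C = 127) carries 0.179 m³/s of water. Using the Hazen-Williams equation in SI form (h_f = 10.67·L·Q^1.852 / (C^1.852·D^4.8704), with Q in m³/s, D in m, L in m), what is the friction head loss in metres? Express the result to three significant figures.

h_f = 10.67·1260·0.179^1.852 / (127^1.852·0.323^4.8704) = 17.34 m

h_f ≈ 17.3 m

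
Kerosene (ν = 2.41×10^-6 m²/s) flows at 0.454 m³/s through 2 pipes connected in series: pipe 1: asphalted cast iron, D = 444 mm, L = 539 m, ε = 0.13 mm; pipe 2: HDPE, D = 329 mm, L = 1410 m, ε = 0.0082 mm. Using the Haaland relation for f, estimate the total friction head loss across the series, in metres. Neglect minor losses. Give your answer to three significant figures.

H ≈ 87.1 m

Pipe 1: V = 2.932 m/s, Re = 5.40×10^5, ε/D = 2.93×10^-4, f = 0.01602, h_1 = f(L/D)V²/2g = 8.521 m
Pipe 2: V = 5.340 m/s, Re = 7.29×10^5, ε/D = 2.49×10^-5, f = 0.01261, h_2 = f(L/D)V²/2g = 78.55 m
Series → Q common, losses add: H = Σh = 87.07 m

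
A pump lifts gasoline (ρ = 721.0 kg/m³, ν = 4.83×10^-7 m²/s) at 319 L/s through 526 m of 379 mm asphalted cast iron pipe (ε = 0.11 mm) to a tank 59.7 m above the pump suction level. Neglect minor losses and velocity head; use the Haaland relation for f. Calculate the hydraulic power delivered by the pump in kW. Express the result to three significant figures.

P_hyd ≈ 154 kW

V = 4Q/(πD²) = 2.828 m/s; Re = 2.22×10^6; ε/D = 2.90×10^-4; f = 0.01517
h_f = f(L/D)V²/2g = 8.579 m
Total head H = z + h_f = 59.7 + 8.579 = 68.28 m
P_hyd = ρgQH = 721.0·9.81·0.319·68.28 = 154.1 kW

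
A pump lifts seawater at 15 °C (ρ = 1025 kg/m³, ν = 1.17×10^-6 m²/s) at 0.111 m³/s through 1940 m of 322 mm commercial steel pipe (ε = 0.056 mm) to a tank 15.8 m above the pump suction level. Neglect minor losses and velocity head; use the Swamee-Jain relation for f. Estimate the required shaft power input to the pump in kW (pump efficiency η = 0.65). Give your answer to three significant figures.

P_shaft ≈ 42.5 kW

V = 4Q/(πD²) = 1.363 m/s; Re = 3.75×10^5; ε/D = 1.74×10^-4; f = 0.01570
h_f = f(L/D)V²/2g = 8.958 m
Total head H = z + h_f = 15.8 + 8.958 = 24.76 m
P_hyd = ρgQH = 1025·9.81·0.111·24.76 = 27.63 kW
P_shaft = P_hyd/η = 27.63/0.65 = 42.51 kW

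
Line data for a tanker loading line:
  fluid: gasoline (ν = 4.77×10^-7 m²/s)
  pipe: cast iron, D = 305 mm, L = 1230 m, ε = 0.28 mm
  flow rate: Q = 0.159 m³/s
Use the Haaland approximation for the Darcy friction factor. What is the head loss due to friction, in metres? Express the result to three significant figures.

h_f ≈ 19.0 m

V = 4Q/(πD²) = 4·0.159/(π·0.305²) = 2.176 m/s
Re = VD/ν = 2.176·0.305/4.77×10^-7 = 1.39×10^6 → turbulent
ε/D = 0.28/305 = 9.18×10^-4
Haaland: f = 0.01948
h_f = f(L/D)V²/(2g) = 0.01948·(1230/0.305)·2.176²/(2·9.81) = 18.96 m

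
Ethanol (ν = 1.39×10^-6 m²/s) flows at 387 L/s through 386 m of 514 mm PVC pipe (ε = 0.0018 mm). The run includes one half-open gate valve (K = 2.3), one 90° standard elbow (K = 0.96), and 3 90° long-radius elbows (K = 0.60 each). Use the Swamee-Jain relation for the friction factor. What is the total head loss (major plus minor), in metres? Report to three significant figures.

H_L ≈ 2.55 m

V = 4Q/(πD²) = 1.865 m/s; V²/2g = 0.1773 m
Re = 6.90×10^5, ε/D = 3.50×10^-6 → f = 0.01244 (Swamee-Jain)
Major: h_f = f(L/D)·V²/2g = 0.01244·751.0·0.1773 = 1.656 m
Minor: ΣK = 5.06; h_m = ΣK·V²/2g = 0.8971 m
Total H_L = 1.656 + 0.8971 = 2.553 m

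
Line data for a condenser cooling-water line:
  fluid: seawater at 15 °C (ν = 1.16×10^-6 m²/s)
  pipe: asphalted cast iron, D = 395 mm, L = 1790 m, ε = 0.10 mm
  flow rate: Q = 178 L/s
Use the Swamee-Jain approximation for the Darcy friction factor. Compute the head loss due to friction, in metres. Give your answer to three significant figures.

V = 4Q/(πD²) = 4·0.178/(π·0.395²) = 1.453 m/s
Re = VD/ν = 1.453·0.395/1.16×10^-6 = 4.95×10^5 → turbulent
ε/D = 0.10/395 = 2.53×10^-4
Swamee-Jain: f = 0.01600
h_f = f(L/D)V²/(2g) = 0.01600·(1790/0.395)·1.453²/(2·9.81) = 7.798 m

h_f ≈ 7.80 m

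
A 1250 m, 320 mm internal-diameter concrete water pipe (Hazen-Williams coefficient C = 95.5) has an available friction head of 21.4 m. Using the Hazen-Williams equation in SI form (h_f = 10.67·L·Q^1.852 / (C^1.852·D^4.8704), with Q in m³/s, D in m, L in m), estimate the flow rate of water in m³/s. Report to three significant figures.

Rearranging: Q = [h_f·C^1.852·D^4.8704 / (10.67·L)]^(1/1.852)
Q = [21.4·95.5^1.852·0.320^4.8704 / (10.67·1250)]^0.540 = 0.1478 m³/s

Q ≈ 0.148 m³/s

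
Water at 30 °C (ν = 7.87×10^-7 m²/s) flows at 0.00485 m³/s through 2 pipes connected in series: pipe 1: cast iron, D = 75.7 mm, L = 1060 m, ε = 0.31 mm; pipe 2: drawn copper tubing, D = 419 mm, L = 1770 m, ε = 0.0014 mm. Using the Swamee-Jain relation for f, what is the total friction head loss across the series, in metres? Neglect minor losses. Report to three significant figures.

Pipe 1: V = 1.078 m/s, Re = 1.04×10^5, ε/D = 0.00410, f = 0.02989, h_1 = f(L/D)V²/2g = 24.77 m
Pipe 2: V = 0.03517 m/s, Re = 1.87×10^4, ε/D = 3.34×10^-6, f = 0.02625, h_2 = f(L/D)V²/2g = 0.006994 m
Series → Q common, losses add: H = Σh = 24.78 m

H ≈ 24.8 m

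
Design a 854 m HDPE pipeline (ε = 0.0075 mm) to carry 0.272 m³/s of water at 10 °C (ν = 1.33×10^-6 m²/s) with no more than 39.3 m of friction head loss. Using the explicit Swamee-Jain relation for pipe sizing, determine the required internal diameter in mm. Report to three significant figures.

Swamee-Jain (Type III): D = 0.66·[ε^1.25·(LQ²/(gh_f))^4.75 + ν·Q^9.4·(L/(gh_f))^5.2]^0.04
LQ²/(gh_f) = 0.1639; L/(gh_f) = 2.215
Term 1 = ε^1.25·(…)^4.75 = 7.29×10^-11; Term 2 = ν·Q^9.4·(…)^5.2 = 4.03×10^-10
D = 0.66·(7.29×10^-11 + 4.03×10^-10)^0.04 = 0.2797 m = 280 mm
Check: V = 4.43 m/s, Re = 9.31×10^5, f = 0.01235, h_f = 37.7 m ≈ 39.3 m ✓

D ≈ 280 mm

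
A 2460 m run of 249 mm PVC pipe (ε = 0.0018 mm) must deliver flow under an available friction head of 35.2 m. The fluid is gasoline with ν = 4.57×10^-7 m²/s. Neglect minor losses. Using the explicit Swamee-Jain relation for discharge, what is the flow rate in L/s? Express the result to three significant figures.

Q ≈ 121 L/s

Swamee-Jain (Type II): Q = -0.965·√(gD⁵h_f/L)·ln[ε/(3.7D) + √(3.17ν²L/(gD³h_f))]
√(gD⁵h_f/L) = √(9.81·0.249⁵·35.2/2460) = 0.01159
ε/(3.7D) = 1.95×10^-6; √(3.17ν²L/(gD³h_f)) = 1.75×10^-5
Q = -0.965·0.01159·ln(1.943×10^-5) = 0.1213 m³/s
Check: V = 2.49 m/s, Re = 1.36×10^6, f = 0.01125, h_f = 35.2 m ≈ 35.2 m ✓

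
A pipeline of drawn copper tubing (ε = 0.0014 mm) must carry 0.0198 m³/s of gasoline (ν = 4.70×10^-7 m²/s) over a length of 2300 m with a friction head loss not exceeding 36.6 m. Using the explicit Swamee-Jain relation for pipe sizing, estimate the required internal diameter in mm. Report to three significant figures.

D ≈ 124 mm

Swamee-Jain (Type III): D = 0.66·[ε^1.25·(LQ²/(gh_f))^4.75 + ν·Q^9.4·(L/(gh_f))^5.2]^0.04
LQ²/(gh_f) = 0.002511; L/(gh_f) = 6.406
Term 1 = ε^1.25·(…)^4.75 = 2.15×10^-20; Term 2 = ν·Q^9.4·(…)^5.2 = 7.16×10^-19
D = 0.66·(2.15×10^-20 + 7.16×10^-19)^0.04 = 0.1242 m = 124 mm
Check: V = 1.63 m/s, Re = 4.32×10^5, f = 0.01361, h_f = 34.2 m ≈ 36.6 m ✓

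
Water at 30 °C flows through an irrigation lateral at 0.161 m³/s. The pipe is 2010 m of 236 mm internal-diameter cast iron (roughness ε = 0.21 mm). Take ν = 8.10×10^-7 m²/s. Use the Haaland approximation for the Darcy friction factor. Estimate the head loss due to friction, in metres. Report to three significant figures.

V = 4Q/(πD²) = 4·0.161/(π·0.236²) = 3.681 m/s
Re = VD/ν = 3.681·0.236/8.10×10^-7 = 1.07×10^6 → turbulent
ε/D = 0.21/236 = 8.90×10^-4
Haaland: f = 0.01940
h_f = f(L/D)V²/(2g) = 0.01940·(2010/0.236)·3.681²/(2·9.81) = 114.1 m

h_f ≈ 114 m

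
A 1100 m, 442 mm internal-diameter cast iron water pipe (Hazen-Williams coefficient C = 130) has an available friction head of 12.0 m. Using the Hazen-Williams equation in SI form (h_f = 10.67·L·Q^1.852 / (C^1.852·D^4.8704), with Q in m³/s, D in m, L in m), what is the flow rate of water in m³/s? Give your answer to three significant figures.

Rearranging: Q = [h_f·C^1.852·D^4.8704 / (10.67·L)]^(1/1.852)
Q = [12.0·130^1.852·0.442^4.8704 / (10.67·1100)]^0.540 = 0.3688 m³/s

Q ≈ 0.369 m³/s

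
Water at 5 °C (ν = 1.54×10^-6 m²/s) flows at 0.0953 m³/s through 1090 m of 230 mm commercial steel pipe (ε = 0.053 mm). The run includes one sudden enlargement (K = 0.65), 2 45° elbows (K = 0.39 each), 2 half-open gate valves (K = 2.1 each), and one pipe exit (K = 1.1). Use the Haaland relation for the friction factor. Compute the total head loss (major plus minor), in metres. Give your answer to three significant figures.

V = 4Q/(πD²) = 2.294 m/s; V²/2g = 0.2682 m
Re = 3.43×10^5, ε/D = 2.30×10^-4 → f = 0.01608 (Haaland)
Major: h_f = f(L/D)·V²/2g = 0.01608·4739·0.2682 = 20.44 m
Minor: ΣK = 6.73; h_m = ΣK·V²/2g = 1.805 m
Total H_L = 20.44 + 1.805 = 22.24 m

H_L ≈ 22.2 m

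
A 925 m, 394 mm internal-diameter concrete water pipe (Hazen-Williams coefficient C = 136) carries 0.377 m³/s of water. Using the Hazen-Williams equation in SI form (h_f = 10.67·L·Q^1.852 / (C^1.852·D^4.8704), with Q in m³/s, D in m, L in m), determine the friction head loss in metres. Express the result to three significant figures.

h_f ≈ 16.9 m

h_f = 10.67·925·0.377^1.852 / (136^1.852·0.394^4.8704) = 16.92 m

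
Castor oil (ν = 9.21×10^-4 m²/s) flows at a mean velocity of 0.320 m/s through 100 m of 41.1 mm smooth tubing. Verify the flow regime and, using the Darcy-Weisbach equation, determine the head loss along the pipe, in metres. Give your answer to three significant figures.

Re = VD/ν = 0.320·0.04110/9.21×10^-4 = 14.3 → laminar (Re < 2300)
f = 64/Re = 4.482
h_f = f(L/D)V²/(2g) = 4.482·(100/0.04110)·0.320²/(2·9.81) = 56.91 m

h_f ≈ 56.9 m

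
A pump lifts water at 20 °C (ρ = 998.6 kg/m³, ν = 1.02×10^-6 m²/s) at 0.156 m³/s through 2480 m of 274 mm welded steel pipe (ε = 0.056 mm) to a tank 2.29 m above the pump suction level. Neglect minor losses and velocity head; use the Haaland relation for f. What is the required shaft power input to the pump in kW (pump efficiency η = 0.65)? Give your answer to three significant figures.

V = 4Q/(πD²) = 2.646 m/s; Re = 7.11×10^5; ε/D = 2.04×10^-4; f = 0.01494
h_f = f(L/D)V²/2g = 48.24 m
Total head H = z + h_f = 2.29 + 48.24 = 50.53 m
P_hyd = ρgQH = 998.6·9.81·0.156·50.53 = 77.22 kW
P_shaft = P_hyd/η = 77.22/0.65 = 118.8 kW

P_shaft ≈ 119 kW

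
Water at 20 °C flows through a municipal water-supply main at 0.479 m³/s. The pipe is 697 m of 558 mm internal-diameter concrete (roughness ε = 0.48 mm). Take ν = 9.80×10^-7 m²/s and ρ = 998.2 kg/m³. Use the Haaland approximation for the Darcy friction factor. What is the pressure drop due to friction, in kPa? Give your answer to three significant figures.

V = 4Q/(πD²) = 4·0.479/(π·0.558²) = 1.959 m/s
Re = VD/ν = 1.959·0.558/9.80×10^-7 = 1.12×10^6 → turbulent
ε/D = 0.48/558 = 8.60×10^-4
Haaland: f = 0.01924
h_f = f(L/D)V²/(2g) = 0.01924·(697/0.558)·1.959²/(2·9.81) = 4.700 m
Δp = ρg·h_f = 998.2·9.81·4.700 = 46.02 kPa

Δp ≈ 46.0 kPa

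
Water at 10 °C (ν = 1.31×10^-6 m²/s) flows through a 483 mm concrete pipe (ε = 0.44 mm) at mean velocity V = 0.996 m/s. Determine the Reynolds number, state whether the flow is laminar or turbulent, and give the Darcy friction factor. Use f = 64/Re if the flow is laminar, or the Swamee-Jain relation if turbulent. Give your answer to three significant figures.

Re ≈ 3.67×10^5; turbulent; f ≈ 0.0202

Re = VD/ν = 0.9960·0.483/1.31×10^-6 = 3.67×10^5
Re > 4000 → turbulent; ε/D = 9.11×10^-4
Swamee-Jain: f = 0.02019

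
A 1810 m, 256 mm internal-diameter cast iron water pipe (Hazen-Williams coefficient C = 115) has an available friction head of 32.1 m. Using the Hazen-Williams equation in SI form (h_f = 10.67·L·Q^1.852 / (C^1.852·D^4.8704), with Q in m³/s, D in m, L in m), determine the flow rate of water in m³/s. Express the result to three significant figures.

Q ≈ 0.101 m³/s

Rearranging: Q = [h_f·C^1.852·D^4.8704 / (10.67·L)]^(1/1.852)
Q = [32.1·115^1.852·0.256^4.8704 / (10.67·1810)]^0.540 = 0.1009 m³/s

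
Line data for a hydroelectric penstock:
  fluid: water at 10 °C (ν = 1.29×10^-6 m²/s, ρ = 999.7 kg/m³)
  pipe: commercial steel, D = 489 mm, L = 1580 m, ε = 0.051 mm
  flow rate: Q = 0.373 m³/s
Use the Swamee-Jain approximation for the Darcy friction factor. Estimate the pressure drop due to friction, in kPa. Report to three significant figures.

Δp ≈ 88.6 kPa

V = 4Q/(πD²) = 4·0.373/(π·0.489²) = 1.986 m/s
Re = VD/ν = 1.986·0.489/1.29×10^-6 = 7.53×10^5 → turbulent
ε/D = 0.051/489 = 1.04×10^-4
Swamee-Jain: f = 0.01391
h_f = f(L/D)V²/(2g) = 0.01391·(1580/0.489)·1.986²/(2·9.81) = 9.038 m
Δp = ρg·h_f = 999.7·9.81·9.038 = 88.64 kPa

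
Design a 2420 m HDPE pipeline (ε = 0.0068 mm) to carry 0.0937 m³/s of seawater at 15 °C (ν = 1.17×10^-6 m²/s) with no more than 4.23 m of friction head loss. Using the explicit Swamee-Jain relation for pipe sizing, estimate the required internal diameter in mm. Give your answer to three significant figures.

D ≈ 366 mm

Swamee-Jain (Type III): D = 0.66·[ε^1.25·(LQ²/(gh_f))^4.75 + ν·Q^9.4·(L/(gh_f))^5.2]^0.04
LQ²/(gh_f) = 0.5120; L/(gh_f) = 58.32
Term 1 = ε^1.25·(…)^4.75 = 1.44×10^-8; Term 2 = ν·Q^9.4·(…)^5.2 = 3.84×10^-7
D = 0.66·(1.44×10^-8 + 3.84×10^-7)^0.04 = 0.3661 m = 366 mm
Check: V = 0.890 m/s, Re = 2.79×10^5, f = 0.01478, h_f = 3.95 m ≈ 4.23 m ✓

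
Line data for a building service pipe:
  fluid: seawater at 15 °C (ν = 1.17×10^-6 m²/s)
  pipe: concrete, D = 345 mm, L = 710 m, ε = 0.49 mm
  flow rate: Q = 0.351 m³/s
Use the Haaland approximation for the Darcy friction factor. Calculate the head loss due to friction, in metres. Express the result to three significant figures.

h_f ≈ 32.0 m

V = 4Q/(πD²) = 4·0.351/(π·0.345²) = 3.755 m/s
Re = VD/ν = 3.755·0.345/1.17×10^-6 = 1.11×10^6 → turbulent
ε/D = 0.49/345 = 0.00142
Haaland: f = 0.02166
h_f = f(L/D)V²/(2g) = 0.02166·(710/0.345)·3.755²/(2·9.81) = 32.03 m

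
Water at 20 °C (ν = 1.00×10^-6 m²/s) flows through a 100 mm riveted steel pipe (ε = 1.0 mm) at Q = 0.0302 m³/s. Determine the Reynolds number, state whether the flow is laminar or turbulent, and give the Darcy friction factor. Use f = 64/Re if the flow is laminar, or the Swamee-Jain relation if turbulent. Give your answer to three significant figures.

V = 4Q/(πD²) = 3.845 m/s
Re = VD/ν = 3.845·0.100/1.00×10^-6 = 3.85×10^5
Re > 4000 → turbulent; ε/D = 0.0100
Swamee-Jain: f = 0.03816

Re ≈ 3.85×10^5; turbulent; f ≈ 0.0382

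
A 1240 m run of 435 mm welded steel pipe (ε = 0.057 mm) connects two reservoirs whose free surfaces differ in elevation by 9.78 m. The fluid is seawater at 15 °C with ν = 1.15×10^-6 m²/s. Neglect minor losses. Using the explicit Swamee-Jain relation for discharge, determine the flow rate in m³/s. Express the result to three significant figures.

Swamee-Jain (Type II): Q = -0.965·√(gD⁵h_f/L)·ln[ε/(3.7D) + √(3.17ν²L/(gD³h_f))]
√(gD⁵h_f/L) = √(9.81·0.435⁵·9.78/1240) = 0.03471
ε/(3.7D) = 3.54×10^-5; √(3.17ν²L/(gD³h_f)) = 2.57×10^-5
Q = -0.965·0.03471·ln(6.107×10^-5) = 0.3251 m³/s
Check: V = 2.19 m/s, Re = 8.27×10^5, f = 0.01415, h_f = 9.83 m ≈ 9.78 m ✓

Q ≈ 0.325 m³/s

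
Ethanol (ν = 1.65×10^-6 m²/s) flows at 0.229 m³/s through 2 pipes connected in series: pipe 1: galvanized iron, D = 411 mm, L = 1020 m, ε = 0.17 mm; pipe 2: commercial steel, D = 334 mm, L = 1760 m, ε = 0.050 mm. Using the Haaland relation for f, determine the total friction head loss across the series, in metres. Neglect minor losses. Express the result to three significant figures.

H ≈ 33.5 m

Pipe 1: V = 1.726 m/s, Re = 4.30×10^5, ε/D = 4.14×10^-4, f = 0.01714, h_1 = f(L/D)V²/2g = 6.461 m
Pipe 2: V = 2.614 m/s, Re = 5.29×10^5, ε/D = 1.50×10^-4, f = 0.01472, h_2 = f(L/D)V²/2g = 27.00 m
Series → Q common, losses add: H = Σh = 33.46 m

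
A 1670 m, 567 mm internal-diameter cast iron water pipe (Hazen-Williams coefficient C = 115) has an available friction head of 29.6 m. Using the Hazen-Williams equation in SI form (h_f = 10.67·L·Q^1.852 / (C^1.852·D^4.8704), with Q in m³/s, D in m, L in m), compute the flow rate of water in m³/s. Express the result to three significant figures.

Rearranging: Q = [h_f·C^1.852·D^4.8704 / (10.67·L)]^(1/1.852)
Q = [29.6·115^1.852·0.567^4.8704 / (10.67·1670)]^0.540 = 0.8162 m³/s

Q ≈ 0.816 m³/s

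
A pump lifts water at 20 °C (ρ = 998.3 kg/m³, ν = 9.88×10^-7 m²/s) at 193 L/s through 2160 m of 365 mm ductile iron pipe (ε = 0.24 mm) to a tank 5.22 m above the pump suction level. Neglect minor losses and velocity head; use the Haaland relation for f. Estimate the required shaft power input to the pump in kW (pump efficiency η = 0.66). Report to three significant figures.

P_shaft ≈ 68.8 kW

V = 4Q/(πD²) = 1.845 m/s; Re = 6.81×10^5; ε/D = 6.58×10^-4; f = 0.01833
h_f = f(L/D)V²/2g = 18.81 m
Total head H = z + h_f = 5.22 + 18.81 = 24.03 m
P_hyd = ρgQH = 998.3·9.81·0.193·24.03 = 45.42 kW
P_shaft = P_hyd/η = 45.42/0.66 = 68.82 kW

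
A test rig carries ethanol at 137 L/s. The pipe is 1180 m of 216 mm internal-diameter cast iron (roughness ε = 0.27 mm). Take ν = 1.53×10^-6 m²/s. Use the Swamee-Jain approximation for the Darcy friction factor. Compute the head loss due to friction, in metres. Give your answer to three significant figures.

h_f ≈ 83.1 m

V = 4Q/(πD²) = 4·0.137/(π·0.216²) = 3.739 m/s
Re = VD/ν = 3.739·0.216/1.53×10^-6 = 5.28×10^5 → turbulent
ε/D = 0.27/216 = 0.00125
Swamee-Jain: f = 0.02135
h_f = f(L/D)V²/(2g) = 0.02135·(1180/0.216)·3.739²/(2·9.81) = 83.09 m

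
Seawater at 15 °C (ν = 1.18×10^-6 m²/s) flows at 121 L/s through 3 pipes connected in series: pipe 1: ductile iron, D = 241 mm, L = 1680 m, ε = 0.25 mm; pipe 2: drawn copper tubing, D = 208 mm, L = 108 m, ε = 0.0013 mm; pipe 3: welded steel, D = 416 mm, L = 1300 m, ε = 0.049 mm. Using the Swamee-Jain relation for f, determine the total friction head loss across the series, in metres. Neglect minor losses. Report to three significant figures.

Pipe 1: V = 2.653 m/s, Re = 5.42×10^5, ε/D = 0.00104, f = 0.02047, h_1 = f(L/D)V²/2g = 51.17 m
Pipe 2: V = 3.561 m/s, Re = 6.28×10^5, ε/D = 6.25×10^-6, f = 0.01269, h_2 = f(L/D)V²/2g = 4.259 m
Pipe 3: V = 0.8902 m/s, Re = 3.14×10^5, ε/D = 1.18×10^-4, f = 0.01551, h_3 = f(L/D)V²/2g = 1.958 m
Series → Q common, losses add: H = Σh = 57.39 m

H ≈ 57.4 m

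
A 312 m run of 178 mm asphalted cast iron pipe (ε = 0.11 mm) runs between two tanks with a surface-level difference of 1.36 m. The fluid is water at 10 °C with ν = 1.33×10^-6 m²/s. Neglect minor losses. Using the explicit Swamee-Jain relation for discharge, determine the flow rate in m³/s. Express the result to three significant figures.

Q ≈ 0.0215 m³/s

Swamee-Jain (Type II): Q = -0.965·√(gD⁵h_f/L)·ln[ε/(3.7D) + √(3.17ν²L/(gD³h_f))]
√(gD⁵h_f/L) = √(9.81·0.178⁵·1.36/312) = 0.002764
ε/(3.7D) = 1.67×10^-4; √(3.17ν²L/(gD³h_f)) = 1.52×10^-4
Q = -0.965·0.002764·ln(3.195×10^-4) = 0.02147 m³/s
Check: V = 0.863 m/s, Re = 1.15×10^5, f = 0.02057, h_f = 1.37 m ≈ 1.36 m ✓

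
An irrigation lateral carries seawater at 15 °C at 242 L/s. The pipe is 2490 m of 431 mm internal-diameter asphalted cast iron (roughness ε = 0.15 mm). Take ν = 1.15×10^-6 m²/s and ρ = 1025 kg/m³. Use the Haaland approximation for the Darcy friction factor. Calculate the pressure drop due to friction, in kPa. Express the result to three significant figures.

V = 4Q/(πD²) = 4·0.242/(π·0.431²) = 1.659 m/s
Re = VD/ν = 1.659·0.431/1.15×10^-6 = 6.22×10^5 → turbulent
ε/D = 0.15/431 = 3.48×10^-4
Haaland: f = 0.01634
h_f = f(L/D)V²/(2g) = 0.01634·(2490/0.431)·1.659²/(2·9.81) = 13.24 m
Δp = ρg·h_f = 1025·9.81·13.24 = 133.1 kPa

Δp ≈ 133 kPa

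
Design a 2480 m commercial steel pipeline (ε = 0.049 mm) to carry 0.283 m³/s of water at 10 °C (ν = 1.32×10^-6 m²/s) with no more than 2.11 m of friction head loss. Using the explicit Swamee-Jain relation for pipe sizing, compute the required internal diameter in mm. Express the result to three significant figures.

D ≈ 654 mm

Swamee-Jain (Type III): D = 0.66·[ε^1.25·(LQ²/(gh_f))^4.75 + ν·Q^9.4·(L/(gh_f))^5.2]^0.04
LQ²/(gh_f) = 9.596; L/(gh_f) = 119.8
Term 1 = ε^1.25·(…)^4.75 = 0.189; Term 2 = ν·Q^9.4·(…)^5.2 = 0.596
D = 0.66·(0.189 + 0.596)^0.04 = 0.6537 m = 654 mm
Check: V = 0.843 m/s, Re = 4.18×10^5, f = 0.01450, h_f = 1.99 m ≈ 2.11 m ✓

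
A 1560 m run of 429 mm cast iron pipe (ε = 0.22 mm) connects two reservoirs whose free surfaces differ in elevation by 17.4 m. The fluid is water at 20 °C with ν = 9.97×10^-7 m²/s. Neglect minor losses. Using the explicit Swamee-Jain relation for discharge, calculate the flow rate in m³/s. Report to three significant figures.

Swamee-Jain (Type II): Q = -0.965·√(gD⁵h_f/L)·ln[ε/(3.7D) + √(3.17ν²L/(gD³h_f))]
√(gD⁵h_f/L) = √(9.81·0.429⁵·17.4/1560) = 0.03987
ε/(3.7D) = 1.39×10^-4; √(3.17ν²L/(gD³h_f)) = 1.91×10^-5
Q = -0.965·0.03987·ln(1.577×10^-4) = 0.3369 m³/s
Check: V = 2.33 m/s, Re = 1.00×10^6, f = 0.01739, h_f = 17.5 m ≈ 17.4 m ✓

Q ≈ 0.337 m³/s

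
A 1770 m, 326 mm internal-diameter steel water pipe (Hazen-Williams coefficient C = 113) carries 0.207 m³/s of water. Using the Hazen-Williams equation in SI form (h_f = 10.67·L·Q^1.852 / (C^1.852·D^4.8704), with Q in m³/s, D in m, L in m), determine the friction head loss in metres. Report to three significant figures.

h_f ≈ 37.8 m

h_f = 10.67·1770·0.207^1.852 / (113^1.852·0.326^4.8704) = 37.83 m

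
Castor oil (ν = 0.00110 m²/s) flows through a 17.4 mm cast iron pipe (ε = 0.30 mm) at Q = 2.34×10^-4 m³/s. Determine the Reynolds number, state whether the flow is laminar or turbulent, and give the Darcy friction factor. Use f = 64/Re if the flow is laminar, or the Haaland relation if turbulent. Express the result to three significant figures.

Re ≈ 15.6; laminar; f = 64/Re ≈ 4.11

V = 4Q/(πD²) = 0.9841 m/s
Re = VD/ν = 0.9841·0.0174/0.00110 = 15.6
Re < 2300 → laminar → f = 64/Re = 4.111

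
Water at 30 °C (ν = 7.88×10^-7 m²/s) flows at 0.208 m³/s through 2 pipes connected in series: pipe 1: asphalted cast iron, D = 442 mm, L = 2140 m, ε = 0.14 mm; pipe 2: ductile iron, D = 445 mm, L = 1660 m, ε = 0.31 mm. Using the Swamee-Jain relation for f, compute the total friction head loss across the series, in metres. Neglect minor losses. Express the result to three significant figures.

Pipe 1: V = 1.356 m/s, Re = 7.60×10^5, ε/D = 3.17×10^-4, f = 0.01611, h_1 = f(L/D)V²/2g = 7.303 m
Pipe 2: V = 1.337 m/s, Re = 7.55×10^5, ε/D = 6.97×10^-4, f = 0.01864, h_2 = f(L/D)V²/2g = 6.339 m
Series → Q common, losses add: H = Σh = 13.64 m

H ≈ 13.6 m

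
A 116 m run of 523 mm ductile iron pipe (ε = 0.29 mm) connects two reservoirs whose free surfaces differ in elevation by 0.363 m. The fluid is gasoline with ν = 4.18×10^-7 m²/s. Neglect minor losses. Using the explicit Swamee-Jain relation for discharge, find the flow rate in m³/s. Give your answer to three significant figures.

Swamee-Jain (Type II): Q = -0.965·√(gD⁵h_f/L)·ln[ε/(3.7D) + √(3.17ν²L/(gD³h_f))]
√(gD⁵h_f/L) = √(9.81·0.523⁵·0.363/116) = 0.03466
ε/(3.7D) = 1.50×10^-4; √(3.17ν²L/(gD³h_f)) = 1.12×10^-5
Q = -0.965·0.03466·ln(1.611×10^-4) = 0.2921 m³/s
Check: V = 1.36 m/s, Re = 1.70×10^6, f = 0.01745, h_f = 0.365 m ≈ 0.363 m ✓

Q ≈ 0.292 m³/s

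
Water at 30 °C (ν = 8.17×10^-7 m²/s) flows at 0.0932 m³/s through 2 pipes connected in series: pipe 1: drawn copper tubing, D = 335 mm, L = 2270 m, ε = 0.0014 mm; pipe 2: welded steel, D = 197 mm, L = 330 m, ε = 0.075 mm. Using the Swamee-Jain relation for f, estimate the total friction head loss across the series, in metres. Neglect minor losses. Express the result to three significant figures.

H ≈ 18.5 m

Pipe 1: V = 1.057 m/s, Re = 4.34×10^5, ε/D = 4.18×10^-6, f = 0.01349, h_1 = f(L/D)V²/2g = 5.210 m
Pipe 2: V = 3.058 m/s, Re = 7.37×10^5, ε/D = 3.81×10^-4, f = 0.01664, h_2 = f(L/D)V²/2g = 13.28 m
Series → Q common, losses add: H = Σh = 18.49 m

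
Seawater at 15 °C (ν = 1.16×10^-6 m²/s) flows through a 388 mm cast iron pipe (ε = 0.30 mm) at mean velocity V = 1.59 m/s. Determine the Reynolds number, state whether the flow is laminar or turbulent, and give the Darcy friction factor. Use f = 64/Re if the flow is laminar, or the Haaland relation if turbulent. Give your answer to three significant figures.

Re = VD/ν = 1.590·0.388/1.16×10^-6 = 5.32×10^5
Re > 4000 → turbulent; ε/D = 7.73×10^-4
Haaland: f = 0.01909

Re ≈ 5.32×10^5; turbulent; f ≈ 0.0191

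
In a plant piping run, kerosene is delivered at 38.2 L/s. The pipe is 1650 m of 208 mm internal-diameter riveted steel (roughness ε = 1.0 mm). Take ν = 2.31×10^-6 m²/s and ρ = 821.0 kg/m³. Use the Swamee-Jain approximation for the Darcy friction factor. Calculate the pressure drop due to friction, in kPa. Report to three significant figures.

V = 4Q/(πD²) = 4·0.0382/(π·0.208²) = 1.124 m/s
Re = VD/ν = 1.124·0.208/2.31×10^-6 = 1.01×10^5 → turbulent
ε/D = 1.0/208 = 0.00481
Swamee-Jain: f = 0.03121
h_f = f(L/D)V²/(2g) = 0.03121·(1650/0.208)·1.124²/(2·9.81) = 15.95 m
Δp = ρg·h_f = 821.0·9.81·15.95 = 128.5 kPa

Δp ≈ 128 kPa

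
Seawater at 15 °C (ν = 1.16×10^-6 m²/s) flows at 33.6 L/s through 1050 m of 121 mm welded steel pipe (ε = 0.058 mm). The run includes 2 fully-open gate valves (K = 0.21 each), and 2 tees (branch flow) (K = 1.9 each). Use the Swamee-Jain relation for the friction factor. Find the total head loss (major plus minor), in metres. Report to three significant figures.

V = 4Q/(πD²) = 2.922 m/s; V²/2g = 0.4352 m
Re = 3.05×10^5, ε/D = 4.79×10^-4 → f = 0.01819 (Swamee-Jain)
Major: h_f = f(L/D)·V²/2g = 0.01819·8678·0.4352 = 68.68 m
Minor: ΣK = 4.22; h_m = ΣK·V²/2g = 1.836 m
Total H_L = 68.68 + 1.836 = 70.52 m

H_L ≈ 70.5 m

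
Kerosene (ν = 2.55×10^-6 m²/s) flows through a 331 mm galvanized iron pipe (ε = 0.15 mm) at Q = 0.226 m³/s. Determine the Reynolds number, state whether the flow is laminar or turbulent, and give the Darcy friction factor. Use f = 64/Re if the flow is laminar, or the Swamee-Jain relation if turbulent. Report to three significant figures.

Re ≈ 3.41×10^5; turbulent; f ≈ 0.0179

V = 4Q/(πD²) = 2.626 m/s
Re = VD/ν = 2.626·0.331/2.55×10^-6 = 3.41×10^5
Re > 4000 → turbulent; ε/D = 4.53×10^-4
Swamee-Jain: f = 0.01789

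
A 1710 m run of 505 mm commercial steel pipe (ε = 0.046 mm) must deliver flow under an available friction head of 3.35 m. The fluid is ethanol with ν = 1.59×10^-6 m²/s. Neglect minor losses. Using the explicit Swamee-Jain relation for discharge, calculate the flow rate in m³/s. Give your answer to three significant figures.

Q ≈ 0.228 m³/s

Swamee-Jain (Type II): Q = -0.965·√(gD⁵h_f/L)·ln[ε/(3.7D) + √(3.17ν²L/(gD³h_f))]
√(gD⁵h_f/L) = √(9.81·0.505⁵·3.35/1710) = 0.02512
ε/(3.7D) = 2.46×10^-5; √(3.17ν²L/(gD³h_f)) = 5.69×10^-5
Q = -0.965·0.02512·ln(8.152×10^-5) = 0.2283 m³/s
Check: V = 1.14 m/s, Re = 3.62×10^5, f = 0.01496, h_f = 3.35 m ≈ 3.35 m ✓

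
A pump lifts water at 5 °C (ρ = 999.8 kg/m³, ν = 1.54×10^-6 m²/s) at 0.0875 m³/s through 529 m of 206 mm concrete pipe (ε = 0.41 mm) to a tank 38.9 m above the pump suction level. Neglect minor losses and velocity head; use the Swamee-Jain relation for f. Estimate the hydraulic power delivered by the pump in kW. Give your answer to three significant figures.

V = 4Q/(πD²) = 2.625 m/s; Re = 3.51×10^5; ε/D = 0.00199; f = 0.02405
h_f = f(L/D)V²/2g = 21.69 m
Total head H = z + h_f = 38.9 + 21.69 = 60.59 m
P_hyd = ρgQH = 999.8·9.81·0.0875·60.59 = 52.00 kW

P_hyd ≈ 52.0 kW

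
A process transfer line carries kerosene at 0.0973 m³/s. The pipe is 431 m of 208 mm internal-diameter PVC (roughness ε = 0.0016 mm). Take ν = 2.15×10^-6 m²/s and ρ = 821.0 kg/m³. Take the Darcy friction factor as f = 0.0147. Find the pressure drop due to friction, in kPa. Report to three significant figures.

V = 4Q/(πD²) = 4·0.0973/(π·0.208²) = 2.863 m/s
h_f = f(L/D)V²/(2g) = 0.01470·(431/0.208)·2.863²/(2·9.81) = 12.73 m
Δp = ρg·h_f = 821.0·9.81·12.73 = 102.5 kPa

Δp ≈ 103 kPa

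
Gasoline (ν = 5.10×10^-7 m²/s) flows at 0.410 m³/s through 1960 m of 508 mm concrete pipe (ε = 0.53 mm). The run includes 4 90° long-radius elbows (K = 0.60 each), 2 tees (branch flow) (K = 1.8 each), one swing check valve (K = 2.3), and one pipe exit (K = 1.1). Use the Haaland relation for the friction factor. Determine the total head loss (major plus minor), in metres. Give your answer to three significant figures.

V = 4Q/(πD²) = 2.023 m/s; V²/2g = 0.2086 m
Re = 2.01×10^6, ε/D = 0.00104 → f = 0.02001 (Haaland)
Major: h_f = f(L/D)·V²/2g = 0.02001·3858·0.2086 = 16.10 m
Minor: ΣK = 9.40; h_m = ΣK·V²/2g = 1.960 m
Total H_L = 16.10 + 1.960 = 18.06 m

H_L ≈ 18.1 m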